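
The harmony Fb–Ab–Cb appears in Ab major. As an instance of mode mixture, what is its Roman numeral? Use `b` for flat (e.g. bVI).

The root Fb is the lowered 6th scale degree — diatonically Ab major has F there. The diatonic chord on degree 6 would be Fm (vi), but Fb–Ab–Cb is the major chord from Ab minor. As a borrowed chord it is labeled bVI.

bVI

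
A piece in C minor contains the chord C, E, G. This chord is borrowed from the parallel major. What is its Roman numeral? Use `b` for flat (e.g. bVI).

The root C is the diatonic 1st degree of C minor; the borrowing shows in the chord quality. The diatonic chord on degree 1 would be Cm (i), but C–E–G is the major chord from C major. As a borrowed chord it is labeled I.

I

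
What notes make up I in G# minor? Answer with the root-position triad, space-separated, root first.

G# B# D#

The root, G#, is scale degree 1 — the same note in G# minor and G# major; only the chord quality changes. In G# major the chord on G# is G#–B#–D#.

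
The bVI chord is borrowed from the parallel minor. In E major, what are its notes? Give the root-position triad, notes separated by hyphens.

bVI is built on the lowered scale degree 6. In E major degree 6 is C#; lowered it becomes C. Building the major chord from the parallel minor on C: C–E–G.

C-E-G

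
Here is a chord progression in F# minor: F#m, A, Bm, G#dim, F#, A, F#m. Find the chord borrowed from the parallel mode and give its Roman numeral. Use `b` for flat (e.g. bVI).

In F# minor (with V from harmonic minor) the diatonic chords are F#m, G#dim, A, Bm, C#, D, E. F#m, A, Bm and G#dim all belong to that set. But F# (F#–A#–C#) is foreign: the diatonic i on degree 1 is F#m, whereas F# comes from F# major. It is labeled I.

I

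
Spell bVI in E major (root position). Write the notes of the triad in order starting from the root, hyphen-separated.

C-E-G

Scale degree 6 in E major is C#. bVI uses the lowered form, C, taken from E minor. Building the major chord from the parallel minor on C: C–E–G.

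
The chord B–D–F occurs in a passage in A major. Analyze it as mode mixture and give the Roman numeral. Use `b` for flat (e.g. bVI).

B is scale degree 2 in A major. B–D–F is a diminished chord — the form found in A minor, not the diatonic ii (Bm). Borrowed into A major it is written ii°.

ii°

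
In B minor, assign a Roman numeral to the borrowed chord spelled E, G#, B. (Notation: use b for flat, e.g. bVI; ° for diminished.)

IV

E is scale degree 4 in B minor. Diatonically B minor has Em (iv) on that degree; E–G#–B is instead the major chord native to B major, so it takes the label IV.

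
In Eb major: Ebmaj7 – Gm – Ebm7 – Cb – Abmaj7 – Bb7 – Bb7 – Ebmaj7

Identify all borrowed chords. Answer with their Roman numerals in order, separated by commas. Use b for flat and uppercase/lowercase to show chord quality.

Eb major has the diatonic set Eb, Fm, Gm, Ab, Bb, Cm, Ddim. Ebmaj7, Gm, Abmaj7 and Bb7 are all diatonic. Ebm7 (Eb–Gb–Bb–Db) doesn't fit — on degree 1 Eb major would have Eb (I). Ebm7 is the degree-1 chord of Eb minor, so it is the borrowed i7. Cb (Cb–Eb–Gb) is not: scale degree 6 in Eb major carries Cm (vi). In Eb minor the chord on that degree is Cb, so here it functions as bVI, borrowed from the parallel minor.

i7, bVI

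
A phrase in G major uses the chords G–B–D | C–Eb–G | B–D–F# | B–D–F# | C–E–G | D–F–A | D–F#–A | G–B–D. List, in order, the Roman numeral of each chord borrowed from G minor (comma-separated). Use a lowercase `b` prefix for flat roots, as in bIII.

iv, v

G major has the diatonic set G, Am, Bm, C, D, Em, F#dim. G–B–D = G, B–D–F# = Bm, C–E–G = C and D–F#–A = D all belong to that set. But C–Eb–G is foreign: the diatonic IV on degree 4 is C, whereas Cm comes from G minor. It is labeled iv. But D–F–A is foreign: the diatonic V on degree 5 is D, whereas Dm comes from G minor. It is labeled v.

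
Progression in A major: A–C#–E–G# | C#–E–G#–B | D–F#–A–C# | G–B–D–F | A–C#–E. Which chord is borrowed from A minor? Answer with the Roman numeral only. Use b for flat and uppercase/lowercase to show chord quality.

bVII7

The diatonic triads in A major are A, Bm, C#m, D, E, F#m, G#dim. A–C#–E–G# = Amaj7, C#–E–G#–B = C#m7, D–F#–A–C# = Dmaj7 and A–C#–E = A all belong to that set. G–B–D–F is not: scale degree 7 in A major carries G#dim (vii°). In A minor the chord on that degree is G7, so here it functions as bVII7, borrowed from the parallel minor.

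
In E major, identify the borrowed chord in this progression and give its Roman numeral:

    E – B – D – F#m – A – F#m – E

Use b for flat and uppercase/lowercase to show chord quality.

bVII

The diatonic triads in E major are E, F#m, G#m, A, B, C#m, D#dim. E, B, F#m and A are all diatonic. D (D–F#–A) is not: scale degree 7 in E major carries D#dim (vii°). In E minor the chord on that degree is D, so here it functions as bVII, borrowed from the parallel minor.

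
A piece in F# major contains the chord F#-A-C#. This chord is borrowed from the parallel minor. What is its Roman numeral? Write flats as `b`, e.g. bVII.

i

The root F# is the diatonic 1st degree of F# major; the borrowing shows in the chord quality. Diatonically F# major has F# (I) on that degree; F#–A–C# is instead the minor chord native to F# minor, so it takes the label i.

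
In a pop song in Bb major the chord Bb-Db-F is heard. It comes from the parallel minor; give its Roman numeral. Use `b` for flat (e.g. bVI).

The root Bb is the diatonic 1st degree of Bb major; the borrowing shows in the chord quality. Bb–Db–F is a minor chord — the form found in Bb minor, not the diatonic I (Bb). Borrowed into Bb major it is written i.

i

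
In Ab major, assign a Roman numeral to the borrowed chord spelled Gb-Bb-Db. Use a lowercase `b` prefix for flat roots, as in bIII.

bVII

Gb is the lowered form of scale degree 7 in Ab major (the diatonic degree 7 is G). Diatonically Ab major has Gdim (vii°) on that degree; Gb–Bb–Db is instead the major chord native to Ab minor, so it takes the label bVII.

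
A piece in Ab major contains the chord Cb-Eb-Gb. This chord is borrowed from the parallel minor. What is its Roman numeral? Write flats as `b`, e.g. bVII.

bIII

The root Cb is the lowered 3rd scale degree — diatonically Ab major has C there. Diatonically Ab major has Cm (iii) on that degree; Cb–Eb–Gb is instead the major chord native to Ab minor, so it takes the label bIII.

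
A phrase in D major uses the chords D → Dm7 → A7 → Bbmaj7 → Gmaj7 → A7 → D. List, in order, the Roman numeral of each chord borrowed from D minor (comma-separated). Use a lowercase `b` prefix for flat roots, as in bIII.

i7, bVImaj7

In D major the diatonic chords are D, Em, F#m, G, A, Bm, C#dim. Of the given chords, D, A7 and Gmaj7 are diatonic. But Dm7 (D–F–A–C) is foreign: the diatonic I on degree 1 is D, whereas Dm7 comes from D minor. It is labeled i7. But Bbmaj7 (Bb–D–F–A) is foreign: the diatonic vi on degree 6 is Bm, whereas Bbmaj7 comes from D minor. It is labeled bVImaj7.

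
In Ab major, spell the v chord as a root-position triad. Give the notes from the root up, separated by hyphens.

The root, Eb, is scale degree 5 — the same note in Ab major and Ab minor; only the chord quality changes. Stacking thirds in Ab minor on Eb gives Eb–Gb–Bb.

Eb-Gb-Bb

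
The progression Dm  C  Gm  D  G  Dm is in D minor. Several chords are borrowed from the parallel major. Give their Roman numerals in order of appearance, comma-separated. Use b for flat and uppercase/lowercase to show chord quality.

I, IV

D minor has the diatonic set Dm, Edim, F, Gm, A, Bb, C (with V from harmonic minor). Dm, C and Gm are all diatonic. D (D–F#–A) is not: scale degree 1 in D minor carries Dm (i). In D major the chord on that degree is D, so here it functions as I, borrowed from the parallel major. G (G–B–D) doesn't fit — on degree 4 D minor would have Gm (iv). G is the degree-4 chord of D major, so it is the borrowed IV.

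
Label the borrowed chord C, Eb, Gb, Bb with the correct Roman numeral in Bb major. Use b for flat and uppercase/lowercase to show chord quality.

C is scale degree 2 in Bb major. C–Eb–Gb–Bb is a half-diminished-seventh chord — the form found in Bb minor, not the diatonic ii (Cm). Borrowed into Bb major it is written iiø7.

iiø7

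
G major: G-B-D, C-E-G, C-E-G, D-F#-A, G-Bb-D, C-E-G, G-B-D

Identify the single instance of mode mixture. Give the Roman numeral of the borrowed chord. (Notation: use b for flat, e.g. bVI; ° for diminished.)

i

The diatonic triads in G major are G, Am, Bm, C, D, Em, F#dim. G–B–D = G, C–E–G = C and D–F#–A = D are all diatonic. But G–Bb–D is foreign: the diatonic I on degree 1 is G, whereas Gm comes from G minor. It is labeled i.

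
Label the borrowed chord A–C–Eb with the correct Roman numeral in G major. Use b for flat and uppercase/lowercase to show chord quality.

ii°

The root A is the diatonic 2nd degree of G major; the borrowing shows in the chord quality. Diatonically G major has Am (ii) on that degree; A–C–Eb is instead the diminished chord native to G minor, so it takes the label ii°.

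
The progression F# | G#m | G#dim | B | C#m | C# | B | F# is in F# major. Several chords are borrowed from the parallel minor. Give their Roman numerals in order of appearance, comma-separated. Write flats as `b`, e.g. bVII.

ii°, v

In F# major the diatonic chords are F#, G#m, A#m, B, C#, D#m, E#dim. F#, G#m, B and C# all belong to that set. G#dim (G#–B–D) is not: scale degree 2 in F# major carries G#m (ii). In F# minor the chord on that degree is G#dim, so here it functions as ii°, borrowed from the parallel minor. But C#m (C#–E–G#) is foreign: the diatonic V on degree 5 is C#, whereas C#m comes from F# minor. It is labeled v.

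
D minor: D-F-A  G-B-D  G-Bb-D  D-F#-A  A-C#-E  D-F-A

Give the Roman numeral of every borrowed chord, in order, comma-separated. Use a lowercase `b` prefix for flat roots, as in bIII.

IV, I

The diatonic triads in D minor (with V from harmonic minor) are Dm, Edim, F, Gm, A, Bb, C. Of the given chords, D–F–A = Dm, G–Bb–D = Gm and A–C#–E = A are diatonic. But G–B–D is foreign: the diatonic iv on degree 4 is Gm, whereas G comes from D major. It is labeled IV. But D–F#–A is foreign: the diatonic i on degree 1 is Dm, whereas D comes from D major. It is labeled I.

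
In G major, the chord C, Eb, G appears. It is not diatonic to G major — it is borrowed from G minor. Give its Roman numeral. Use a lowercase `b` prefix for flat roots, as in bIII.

The root C is the diatonic 4th degree of G major; the borrowing shows in the chord quality. Diatonically G major has C (IV) on that degree; C–Eb–G is instead the minor chord native to G minor, so it takes the label iv.

iv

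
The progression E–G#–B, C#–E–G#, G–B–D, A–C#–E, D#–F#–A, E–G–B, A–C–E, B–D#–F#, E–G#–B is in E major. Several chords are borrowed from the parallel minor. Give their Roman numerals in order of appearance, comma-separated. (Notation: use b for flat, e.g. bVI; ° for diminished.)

bIII, i, iv

The diatonic triads in E major are E, F#m, G#m, A, B, C#m, D#dim. E–G#–B = E, C#–E–G# = C#m, A–C#–E = A, D#–F#–A = D#dim and B–D#–F# = B are all diatonic. G–B–D doesn't fit — on degree 3 E major would have G#m (iii). G is the degree-3 chord of E minor, so it is the borrowed bIII. But E–G–B is foreign: the diatonic I on degree 1 is E, whereas Em comes from E minor. It is labeled i. A–C–E is not: scale degree 4 in E major carries A (IV). In E minor the chord on that degree is Am, so here it functions as iv, borrowed from the parallel minor.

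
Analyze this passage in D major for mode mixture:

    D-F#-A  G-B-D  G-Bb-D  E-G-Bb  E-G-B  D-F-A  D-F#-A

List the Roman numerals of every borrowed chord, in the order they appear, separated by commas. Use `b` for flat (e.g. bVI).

iv, ii°, i

The diatonic triads in D major are D, Em, F#m, G, A, Bm, C#dim. D–F#–A = D, G–B–D = G and E–G–B = Em all belong to that set. G–Bb–D is not: scale degree 4 in D major carries G (IV). In D minor the chord on that degree is Gm, so here it functions as iv, borrowed from the parallel minor. E–G–Bb doesn't fit — on degree 2 D major would have Em (ii). Edim is the degree-2 chord of D minor, so it is the borrowed ii°. But D–F–A is foreign: the diatonic I on degree 1 is D, whereas Dm comes from D minor. It is labeled i.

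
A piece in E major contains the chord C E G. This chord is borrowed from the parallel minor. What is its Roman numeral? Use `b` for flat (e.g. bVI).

bVI

The root C is the lowered 6th scale degree — diatonically E major has C# there. The diatonic chord on degree 6 would be C#m (vi), but C–E–G is the major chord from E minor. As a borrowed chord it is labeled bVI.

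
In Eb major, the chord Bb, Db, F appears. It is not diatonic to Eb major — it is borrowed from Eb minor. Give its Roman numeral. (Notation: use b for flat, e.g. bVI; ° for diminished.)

The root Bb is the diatonic 5th degree of Eb major; the borrowing shows in the chord quality. Diatonically Eb major has Bb (V) on that degree; Bb–Db–F is instead the minor chord native to Eb minor, so it takes the label v.

v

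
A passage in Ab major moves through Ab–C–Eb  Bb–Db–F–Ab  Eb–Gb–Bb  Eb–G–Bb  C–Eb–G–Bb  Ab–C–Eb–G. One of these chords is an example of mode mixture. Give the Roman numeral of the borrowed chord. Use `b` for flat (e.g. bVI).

Ab major has the diatonic set Ab, Bbm, Cm, Db, Eb, Fm, Gdim. Of the given chords, Ab–C–Eb = Ab, Bb–Db–F–Ab = Bbm7, Eb–G–Bb = Eb, C–Eb–G–Bb = Cm7 and Ab–C–Eb–G = Abmaj7 are diatonic. Eb–Gb–Bb doesn't fit — on degree 5 Ab major would have Eb (V). Ebm is the degree-5 chord of Ab minor, so it is the borrowed v.

v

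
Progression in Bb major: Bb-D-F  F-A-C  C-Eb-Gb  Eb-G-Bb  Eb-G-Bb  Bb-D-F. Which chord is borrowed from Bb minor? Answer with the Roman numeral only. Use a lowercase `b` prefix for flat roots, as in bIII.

ii°

The diatonic triads in Bb major are Bb, Cm, Dm, Eb, F, Gm, Adim. Bb–D–F = Bb, F–A–C = F and Eb–G–Bb = Eb all belong to that set. C–Eb–Gb doesn't fit — on degree 2 Bb major would have Cm (ii). Cdim is the degree-2 chord of Bb minor, so it is the borrowed ii°.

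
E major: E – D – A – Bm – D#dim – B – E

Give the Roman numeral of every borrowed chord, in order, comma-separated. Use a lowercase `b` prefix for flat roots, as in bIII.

bVII, v

The diatonic triads in E major are E, F#m, G#m, A, B, C#m, D#dim. E, A, D#dim and B are all diatonic. D (D–F#–A) is not: scale degree 7 in E major carries D#dim (vii°). In E minor the chord on that degree is D, so here it functions as bVII, borrowed from the parallel minor. Bm (B–D–F#) is not: scale degree 5 in E major carries B (V). In E minor the chord on that degree is Bm, so here it functions as v, borrowed from the parallel minor.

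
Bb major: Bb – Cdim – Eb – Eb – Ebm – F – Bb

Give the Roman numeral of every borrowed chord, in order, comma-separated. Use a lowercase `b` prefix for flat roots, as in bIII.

ii°, iv

The diatonic triads in Bb major are Bb, Cm, Dm, Eb, F, Gm, Adim. Of the given chords, Bb, Eb and F are diatonic. Cdim (C–Eb–Gb) doesn't fit — on degree 2 Bb major would have Cm (ii). Cdim is the degree-2 chord of Bb minor, so it is the borrowed ii°. Ebm (Eb–Gb–Bb) doesn't fit — on degree 4 Bb major would have Eb (IV). Ebm is the degree-4 chord of Bb minor, so it is the borrowed iv.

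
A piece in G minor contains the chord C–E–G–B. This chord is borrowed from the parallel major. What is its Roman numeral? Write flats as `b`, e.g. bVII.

IVmaj7

The root C is the diatonic 4th degree of G minor; the borrowing shows in the chord quality. The diatonic chord on degree 4 would be Cm (iv), but C–E–G–B is the major-seventh chord from G major. As a borrowed chord it is labeled IVmaj7.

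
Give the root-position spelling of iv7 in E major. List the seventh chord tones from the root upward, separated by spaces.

A C E G

The root, A, is scale degree 4 — the same note in E major and E minor; only the chord quality changes. Stacking thirds in E minor on A gives A–C–E–G.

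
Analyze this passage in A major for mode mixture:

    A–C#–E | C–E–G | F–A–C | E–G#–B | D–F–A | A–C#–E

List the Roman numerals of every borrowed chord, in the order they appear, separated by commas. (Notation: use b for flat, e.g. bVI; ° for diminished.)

bIII, bVI, iv

In A major the diatonic chords are A, Bm, C#m, D, E, F#m, G#dim. Of the given chords, A–C#–E = A and E–G#–B = E are diatonic. C–E–G is not: scale degree 3 in A major carries C#m (iii). In A minor the chord on that degree is C, so here it functions as bIII, borrowed from the parallel minor. F–A–C is not: scale degree 6 in A major carries F#m (vi). In A minor the chord on that degree is F, so here it functions as bVI, borrowed from the parallel minor. But D–F–A is foreign: the diatonic IV on degree 4 is D, whereas Dm comes from A minor. It is labeled iv.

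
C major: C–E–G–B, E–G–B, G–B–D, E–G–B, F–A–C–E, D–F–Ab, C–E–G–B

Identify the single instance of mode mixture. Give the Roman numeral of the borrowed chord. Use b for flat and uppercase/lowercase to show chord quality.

In C major the diatonic chords are C, Dm, Em, F, G, Am, Bdim. C–E–G–B = Cmaj7, E–G–B = Em, G–B–D = G and F–A–C–E = Fmaj7 are all diatonic. D–F–Ab doesn't fit — on degree 2 C major would have Dm (ii). Ddim is the degree-2 chord of C minor, so it is the borrowed ii°.

ii°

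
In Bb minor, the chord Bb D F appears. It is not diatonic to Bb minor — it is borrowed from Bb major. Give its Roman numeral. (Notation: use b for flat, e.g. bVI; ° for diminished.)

The root Bb is the diatonic 1st degree of Bb minor; the borrowing shows in the chord quality. The diatonic chord on degree 1 would be Bbm (i), but Bb–D–F is the major chord from Bb major. As a borrowed chord it is labeled I.

I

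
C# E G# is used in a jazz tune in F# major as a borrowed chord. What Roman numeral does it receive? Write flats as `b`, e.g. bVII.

C# is scale degree 5 in F# major. The diatonic chord on degree 5 would be C# (V), but C#–E–G# is the minor chord from F# minor. As a borrowed chord it is labeled v.

v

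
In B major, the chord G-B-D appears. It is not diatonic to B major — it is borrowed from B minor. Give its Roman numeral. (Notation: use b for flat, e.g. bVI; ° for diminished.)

The root G is the lowered 6th scale degree — diatonically B major has G# there. The diatonic chord on degree 6 would be G#m (vi), but G–B–D is the major chord from B minor. As a borrowed chord it is labeled bVI.

bVI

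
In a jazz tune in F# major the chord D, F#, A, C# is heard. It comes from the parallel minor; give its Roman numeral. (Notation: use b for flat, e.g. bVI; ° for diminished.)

The root D is the lowered 6th scale degree — diatonically F# major has D# there. D–F#–A–C# is a major-seventh chord — the form found in F# minor, not the diatonic vi (D#m). Borrowed into F# major it is written bVImaj7.

bVImaj7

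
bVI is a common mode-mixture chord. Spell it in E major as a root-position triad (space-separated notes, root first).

bVI is built on the lowered scale degree 6. In E major degree 6 is C#; lowered it becomes C. Stacking thirds in E minor on C gives C–E–G.

C E G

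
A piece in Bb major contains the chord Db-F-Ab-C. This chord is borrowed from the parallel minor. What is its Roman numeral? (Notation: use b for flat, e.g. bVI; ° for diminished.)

Db is the lowered form of scale degree 3 in Bb major (the diatonic degree 3 is D). Db–F–Ab–C is a major-seventh chord — the form found in Bb minor, not the diatonic iii (Dm). Borrowed into Bb major it is written bIIImaj7.

bIIImaj7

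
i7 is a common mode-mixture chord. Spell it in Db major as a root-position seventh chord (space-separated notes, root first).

Db Fb Ab Cb

i7 is built on scale degree 1, which is Db in both Db major and its parallel. Stacking thirds in Db minor on Db gives Db–Fb–Ab–Cb.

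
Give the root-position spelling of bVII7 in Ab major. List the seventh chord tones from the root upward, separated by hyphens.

Scale degree 7 in Ab major is G. bVII7 uses the lowered form, Gb, taken from Ab minor. Building the dominant-seventh chord from the parallel minor on Gb: Gb–Bb–Db–Fb.

Gb-Bb-Db-Fb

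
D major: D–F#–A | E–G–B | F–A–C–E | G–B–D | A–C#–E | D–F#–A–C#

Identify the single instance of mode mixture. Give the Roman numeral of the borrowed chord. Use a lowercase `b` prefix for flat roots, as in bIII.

bIIImaj7

In D major the diatonic chords are D, Em, F#m, G, A, Bm, C#dim. D–F#–A = D, E–G–B = Em, G–B–D = G, A–C#–E = A and D–F#–A–C# = Dmaj7 all belong to that set. F–A–C–E is not: scale degree 3 in D major carries F#m (iii). In D minor the chord on that degree is Fmaj7, so here it functions as bIIImaj7, borrowed from the parallel minor.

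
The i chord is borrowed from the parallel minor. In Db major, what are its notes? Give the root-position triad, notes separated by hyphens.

Db-Fb-Ab

i is built on scale degree 1, which is Db in both Db major and its parallel. In Db minor the chord on Db is Db–Fb–Ab.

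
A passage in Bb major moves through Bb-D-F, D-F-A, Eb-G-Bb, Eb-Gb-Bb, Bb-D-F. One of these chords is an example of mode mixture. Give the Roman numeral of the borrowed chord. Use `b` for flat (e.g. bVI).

iv

In Bb major the diatonic chords are Bb, Cm, Dm, Eb, F, Gm, Adim. Of the given chords, Bb–D–F = Bb, D–F–A = Dm and Eb–G–Bb = Eb are diatonic. Eb–Gb–Bb doesn't fit — on degree 4 Bb major would have Eb (IV). Ebm is the degree-4 chord of Bb minor, so it is the borrowed iv.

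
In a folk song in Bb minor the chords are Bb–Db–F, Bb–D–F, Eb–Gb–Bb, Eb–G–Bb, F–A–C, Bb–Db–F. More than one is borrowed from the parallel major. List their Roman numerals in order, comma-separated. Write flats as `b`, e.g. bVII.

I, IV

The diatonic triads in Bb minor (with V from harmonic minor) are Bbm, Cdim, Db, Ebm, F, Gb, Ab. Bb–Db–F = Bbm, Eb–Gb–Bb = Ebm and F–A–C = F all belong to that set. Bb–D–F is not: scale degree 1 in Bb minor carries Bbm (i). In Bb major the chord on that degree is Bb, so here it functions as I, borrowed from the parallel major. Eb–G–Bb doesn't fit — on degree 4 Bb minor would have Ebm (iv). Eb is the degree-4 chord of Bb major, so it is the borrowed IV.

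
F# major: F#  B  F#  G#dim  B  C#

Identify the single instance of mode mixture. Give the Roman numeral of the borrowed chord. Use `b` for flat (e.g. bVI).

ii°

In F# major the diatonic chords are F#, G#m, A#m, B, C#, D#m, E#dim. Of the given chords, F#, B and C# are diatonic. G#dim (G#–B–D) is not: scale degree 2 in F# major carries G#m (ii). In F# minor the chord on that degree is G#dim, so here it functions as ii°, borrowed from the parallel minor.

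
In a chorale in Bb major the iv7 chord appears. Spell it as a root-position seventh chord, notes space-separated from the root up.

Eb Gb Bb Db

The root, Eb, is scale degree 4 — the same note in Bb major and Bb minor; only the chord quality changes. Building the minor-seventh chord from the parallel minor on Eb: Eb–Gb–Bb–Db.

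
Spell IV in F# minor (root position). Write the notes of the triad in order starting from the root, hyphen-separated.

The root, B, is scale degree 4 — the same note in F# minor and F# major; only the chord quality changes. Stacking thirds in F# major on B gives B–D#–F#.

B-D#-F#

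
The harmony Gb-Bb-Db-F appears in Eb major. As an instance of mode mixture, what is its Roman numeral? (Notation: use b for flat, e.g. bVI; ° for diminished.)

bIIImaj7

In Eb major scale degree 3 is G; Gb is its lowered form, from Eb minor. Gb–Bb–Db–F is a major-seventh chord — the form found in Eb minor, not the diatonic iii (Gm). Borrowed into Eb major it is written bIIImaj7.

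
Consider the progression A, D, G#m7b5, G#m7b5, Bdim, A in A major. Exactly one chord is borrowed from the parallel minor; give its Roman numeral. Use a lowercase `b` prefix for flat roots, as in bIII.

In A major the diatonic chords are A, Bm, C#m, D, E, F#m, G#dim. A, D and G#m7b5 are all diatonic. Bdim (B–D–F) is not: scale degree 2 in A major carries Bm (ii). In A minor the chord on that degree is Bdim, so here it functions as ii°, borrowed from the parallel minor.

ii°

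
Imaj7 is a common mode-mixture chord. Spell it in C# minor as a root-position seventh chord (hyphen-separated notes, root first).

C#-E#-G#-B#

The root, C#, is scale degree 1 — the same note in C# minor and C# major; only the chord quality changes. Building the major-seventh chord from the parallel major on C#: C#–E#–G#–B#.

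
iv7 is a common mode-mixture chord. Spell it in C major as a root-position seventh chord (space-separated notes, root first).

iv7 is built on scale degree 4, which is F in both C major and its parallel. Stacking thirds in C minor on F gives F–Ab–C–Eb.

F Ab C Eb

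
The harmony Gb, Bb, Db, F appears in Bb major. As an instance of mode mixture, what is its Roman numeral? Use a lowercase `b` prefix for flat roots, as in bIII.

bVImaj7

In Bb major scale degree 6 is G; Gb is its lowered form, from Bb minor. The diatonic chord on degree 6 would be Gm (vi), but Gb–Bb–Db–F is the major-seventh chord from Bb minor. As a borrowed chord it is labeled bVImaj7.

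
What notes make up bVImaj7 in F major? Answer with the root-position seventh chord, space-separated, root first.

Db F Ab C

bVImaj7 is built on the lowered scale degree 6. In F major degree 6 is D; lowered it becomes Db. In F minor the chord on Db is Db–F–Ab–C.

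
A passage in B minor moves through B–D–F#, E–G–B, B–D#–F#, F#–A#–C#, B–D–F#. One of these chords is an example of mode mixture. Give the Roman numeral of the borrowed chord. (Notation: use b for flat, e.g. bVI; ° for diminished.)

In B minor (with V from harmonic minor) the diatonic chords are Bm, C#dim, D, Em, F#, G, A. B–D–F# = Bm, E–G–B = Em and F#–A#–C# = F# all belong to that set. B–D#–F# is not: scale degree 1 in B minor carries Bm (i). In B major the chord on that degree is B, so here it functions as I, borrowed from the parallel major.

I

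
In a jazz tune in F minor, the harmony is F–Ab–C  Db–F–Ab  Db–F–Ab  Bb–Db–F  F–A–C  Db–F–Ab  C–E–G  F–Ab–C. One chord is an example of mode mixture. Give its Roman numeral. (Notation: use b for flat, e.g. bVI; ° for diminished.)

In F minor (with V from harmonic minor) the diatonic chords are Fm, Gdim, Ab, Bbm, C, Db, Eb. F–Ab–C = Fm, Db–F–Ab = Db, Bb–Db–F = Bbm and C–E–G = C all belong to that set. But F–A–C is foreign: the diatonic i on degree 1 is Fm, whereas F comes from F major. It is labeled I.

I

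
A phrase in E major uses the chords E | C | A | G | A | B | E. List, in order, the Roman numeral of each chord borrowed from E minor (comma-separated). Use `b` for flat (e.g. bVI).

E major has the diatonic set E, F#m, G#m, A, B, C#m, D#dim. Of the given chords, E, A and B are diatonic. C (C–E–G) doesn't fit — on degree 6 E major would have C#m (vi). C is the degree-6 chord of E minor, so it is the borrowed bVI. G (G–B–D) doesn't fit — on degree 3 E major would have G#m (iii). G is the degree-3 chord of E minor, so it is the borrowed bIII.

bVI, bIII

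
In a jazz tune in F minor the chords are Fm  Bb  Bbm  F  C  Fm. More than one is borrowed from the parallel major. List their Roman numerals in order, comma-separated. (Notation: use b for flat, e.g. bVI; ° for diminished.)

IV, I

In F minor (with V from harmonic minor) the diatonic chords are Fm, Gdim, Ab, Bbm, C, Db, Eb. Fm, Bbm and C all belong to that set. Bb (Bb–D–F) is not: scale degree 4 in F minor carries Bbm (iv). In F major the chord on that degree is Bb, so here it functions as IV, borrowed from the parallel major. F (F–A–C) doesn't fit — on degree 1 F minor would have Fm (i). F is the degree-1 chord of F major, so it is the borrowed I.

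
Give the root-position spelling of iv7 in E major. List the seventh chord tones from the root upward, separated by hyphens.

iv7 is built on scale degree 4, which is A in both E major and its parallel. Building the minor-seventh chord from the parallel minor on A: A–C–E–G.

A-C-E-G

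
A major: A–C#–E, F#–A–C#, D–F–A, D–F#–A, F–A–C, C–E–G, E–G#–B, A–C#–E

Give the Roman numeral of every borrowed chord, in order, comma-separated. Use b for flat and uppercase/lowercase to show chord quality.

iv, bVI, bIII

The diatonic triads in A major are A, Bm, C#m, D, E, F#m, G#dim. Of the given chords, A–C#–E = A, F#–A–C# = F#m, D–F#–A = D and E–G#–B = E are diatonic. D–F–A is not: scale degree 4 in A major carries D (IV). In A minor the chord on that degree is Dm, so here it functions as iv, borrowed from the parallel minor. F–A–C is not: scale degree 6 in A major carries F#m (vi). In A minor the chord on that degree is F, so here it functions as bVI, borrowed from the parallel minor. C–E–G is not: scale degree 3 in A major carries C#m (iii). In A minor the chord on that degree is C, so here it functions as bIII, borrowed from the parallel minor.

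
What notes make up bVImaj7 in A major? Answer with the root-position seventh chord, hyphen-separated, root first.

Scale degree 6 in A major is F#. bVImaj7 uses the lowered form, F, taken from A minor. In A minor the chord on F is F–A–C–E.

F-A-C-E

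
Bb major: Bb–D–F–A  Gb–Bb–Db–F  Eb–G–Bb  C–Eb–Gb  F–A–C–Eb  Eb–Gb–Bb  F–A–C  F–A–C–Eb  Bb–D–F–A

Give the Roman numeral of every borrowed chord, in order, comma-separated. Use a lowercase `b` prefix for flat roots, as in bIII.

bVImaj7, ii°, iv

The diatonic triads in Bb major are Bb, Cm, Dm, Eb, F, Gm, Adim. Of the given chords, Bb–D–F–A = Bbmaj7, Eb–G–Bb = Eb, F–A–C–Eb = F7 and F–A–C = F are diatonic. But Gb–Bb–Db–F is foreign: the diatonic vi on degree 6 is Gm, whereas Gbmaj7 comes from Bb minor. It is labeled bVImaj7. C–Eb–Gb doesn't fit — on degree 2 Bb major would have Cm (ii). Cdim is the degree-2 chord of Bb minor, so it is the borrowed ii°. Eb–Gb–Bb is not: scale degree 4 in Bb major carries Eb (IV). In Bb minor the chord on that degree is Ebm, so here it functions as iv, borrowed from the parallel minor.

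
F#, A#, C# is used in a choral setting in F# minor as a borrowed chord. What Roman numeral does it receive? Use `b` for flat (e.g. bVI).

I

The root F# is the diatonic 1st degree of F# minor; the borrowing shows in the chord quality. The diatonic chord on degree 1 would be F#m (i), but F#–A#–C# is the major chord from F# major. As a borrowed chord it is labeled I.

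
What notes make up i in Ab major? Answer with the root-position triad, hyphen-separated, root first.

i is built on scale degree 1, which is Ab in both Ab major and its parallel. In Ab minor the chord on Ab is Ab–Cb–Eb.

Ab-Cb-Eb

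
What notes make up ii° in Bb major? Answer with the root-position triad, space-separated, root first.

The root, C, is scale degree 2 — the same note in Bb major and Bb minor; only the chord quality changes. In Bb minor the chord on C is C–Eb–Gb.

C Eb Gb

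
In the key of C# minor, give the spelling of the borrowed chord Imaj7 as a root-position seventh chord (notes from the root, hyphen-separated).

The root, C#, is scale degree 1 — the same note in C# minor and C# major; only the chord quality changes. Stacking thirds in C# major on C# gives C#–E#–G#–B#.

C#-E#-G#-B#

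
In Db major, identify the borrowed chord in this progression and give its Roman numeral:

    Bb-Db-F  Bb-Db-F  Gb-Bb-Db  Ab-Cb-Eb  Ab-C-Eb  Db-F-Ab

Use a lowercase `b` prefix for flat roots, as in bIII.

In Db major the diatonic chords are Db, Ebm, Fm, Gb, Ab, Bbm, Cdim. Bb–Db–F = Bbm, Gb–Bb–Db = Gb, Ab–C–Eb = Ab and Db–F–Ab = Db all belong to that set. Ab–Cb–Eb is not: scale degree 5 in Db major carries Ab (V). In Db minor the chord on that degree is Abm, so here it functions as v, borrowed from the parallel minor.

v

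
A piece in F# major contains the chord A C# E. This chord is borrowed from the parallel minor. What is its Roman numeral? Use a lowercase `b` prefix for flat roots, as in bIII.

bIII

The root A is the lowered 3rd scale degree — diatonically F# major has A# there. A–C#–E is a major chord — the form found in F# minor, not the diatonic iii (A#m). Borrowed into F# major it is written bIII.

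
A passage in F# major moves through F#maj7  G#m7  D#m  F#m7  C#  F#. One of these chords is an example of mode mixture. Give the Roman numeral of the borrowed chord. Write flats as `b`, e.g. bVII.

The diatonic triads in F# major are F#, G#m, A#m, B, C#, D#m, E#dim. F#maj7, G#m7, D#m, C# and F# all belong to that set. F#m7 (F#–A–C#–E) doesn't fit — on degree 1 F# major would have F# (I). F#m7 is the degree-1 chord of F# minor, so it is the borrowed i7.

i7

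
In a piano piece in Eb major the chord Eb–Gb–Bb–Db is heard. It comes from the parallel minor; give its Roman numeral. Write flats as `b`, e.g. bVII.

i7

Eb is scale degree 1 in Eb major. Eb–Gb–Bb–Db is a minor-seventh chord — the form found in Eb minor, not the diatonic I (Eb). Borrowed into Eb major it is written i7.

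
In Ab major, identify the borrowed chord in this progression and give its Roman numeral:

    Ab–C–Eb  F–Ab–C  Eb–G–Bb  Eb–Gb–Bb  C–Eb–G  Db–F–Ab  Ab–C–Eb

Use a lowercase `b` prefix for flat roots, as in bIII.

v

The diatonic triads in Ab major are Ab, Bbm, Cm, Db, Eb, Fm, Gdim. Ab–C–Eb = Ab, F–Ab–C = Fm, Eb–G–Bb = Eb, C–Eb–G = Cm and Db–F–Ab = Db all belong to that set. But Eb–Gb–Bb is foreign: the diatonic V on degree 5 is Eb, whereas Ebm comes from Ab minor. It is labeled v.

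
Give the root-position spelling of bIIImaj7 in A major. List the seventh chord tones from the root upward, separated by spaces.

C E G B

Scale degree 3 in A major is C#. bIIImaj7 uses the lowered form, C, taken from A minor. Stacking thirds in A minor on C gives C–E–G–B.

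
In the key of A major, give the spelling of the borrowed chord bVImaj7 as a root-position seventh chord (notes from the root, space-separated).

The root of bVImaj7 is the lowered 6th degree: F# becomes F. Stacking thirds in A minor on F gives F–A–C–E.

F A C E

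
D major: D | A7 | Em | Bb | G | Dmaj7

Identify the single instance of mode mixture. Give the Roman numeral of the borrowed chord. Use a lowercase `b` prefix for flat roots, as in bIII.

bVI

The diatonic triads in D major are D, Em, F#m, G, A, Bm, C#dim. Of the given chords, D, A7, Em, G and Dmaj7 are diatonic. But Bb (Bb–D–F) is foreign: the diatonic vi on degree 6 is Bm, whereas Bb comes from D minor. It is labeled bVI.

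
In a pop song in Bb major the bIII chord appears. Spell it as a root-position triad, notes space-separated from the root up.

bIII is built on the lowered scale degree 3. In Bb major degree 3 is D; lowered it becomes Db. In Bb minor the chord on Db is Db–F–Ab.

Db F Ab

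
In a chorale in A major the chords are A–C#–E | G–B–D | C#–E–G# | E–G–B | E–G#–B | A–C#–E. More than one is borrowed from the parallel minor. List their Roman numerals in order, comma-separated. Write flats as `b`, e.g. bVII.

bVII, v

The diatonic triads in A major are A, Bm, C#m, D, E, F#m, G#dim. Of the given chords, A–C#–E = A, C#–E–G# = C#m and E–G#–B = E are diatonic. G–B–D doesn't fit — on degree 7 A major would have G#dim (vii°). G is the degree-7 chord of A minor, so it is the borrowed bVII. E–G–B is not: scale degree 5 in A major carries E (V). In A minor the chord on that degree is Em, so here it functions as v, borrowed from the parallel minor.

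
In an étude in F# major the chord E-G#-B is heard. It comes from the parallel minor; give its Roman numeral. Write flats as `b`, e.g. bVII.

In F# major scale degree 7 is E#; E is its lowered form, from F# minor. Diatonically F# major has E#dim (vii°) on that degree; E–G#–B is instead the major chord native to F# minor, so it takes the label bVII.

bVII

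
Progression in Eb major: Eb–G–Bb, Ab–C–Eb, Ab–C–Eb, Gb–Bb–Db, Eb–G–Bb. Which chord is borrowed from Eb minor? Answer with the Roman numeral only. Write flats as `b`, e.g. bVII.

In Eb major the diatonic chords are Eb, Fm, Gm, Ab, Bb, Cm, Ddim. Eb–G–Bb = Eb and Ab–C–Eb = Ab both belong to that set. Gb–Bb–Db doesn't fit — on degree 3 Eb major would have Gm (iii). Gb is the degree-3 chord of Eb minor, so it is the borrowed bIII.

bIII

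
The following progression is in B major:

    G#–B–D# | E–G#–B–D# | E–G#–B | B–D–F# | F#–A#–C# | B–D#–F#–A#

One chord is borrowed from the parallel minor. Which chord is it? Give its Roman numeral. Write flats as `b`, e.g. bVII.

B major has the diatonic set B, C#m, D#m, E, F#, G#m, A#dim. Of the given chords, G#–B–D# = G#m, E–G#–B–D# = Emaj7, E–G#–B = E, F#–A#–C# = F# and B–D#–F#–A# = Bmaj7 are diatonic. But B–D–F# is foreign: the diatonic I on degree 1 is B, whereas Bm comes from B minor. It is labeled i.

i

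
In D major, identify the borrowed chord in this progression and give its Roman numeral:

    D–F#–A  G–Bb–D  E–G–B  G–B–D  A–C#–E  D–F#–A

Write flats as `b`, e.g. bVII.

iv

D major has the diatonic set D, Em, F#m, G, A, Bm, C#dim. D–F#–A = D, E–G–B = Em, G–B–D = G and A–C#–E = A all belong to that set. G–Bb–D is not: scale degree 4 in D major carries G (IV). In D minor the chord on that degree is Gm, so here it functions as iv, borrowed from the parallel minor.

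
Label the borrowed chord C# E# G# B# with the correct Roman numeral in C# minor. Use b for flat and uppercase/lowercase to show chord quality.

Imaj7

C# is scale degree 1 in C# minor. Diatonically C# minor has C#m (i) on that degree; C#–E#–G#–B# is instead the major-seventh chord native to C# major, so it takes the label Imaj7.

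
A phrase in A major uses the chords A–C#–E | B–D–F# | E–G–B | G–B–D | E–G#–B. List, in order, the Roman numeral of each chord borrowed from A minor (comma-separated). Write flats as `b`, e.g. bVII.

In A major the diatonic chords are A, Bm, C#m, D, E, F#m, G#dim. Of the given chords, A–C#–E = A, B–D–F# = Bm and E–G#–B = E are diatonic. E–G–B doesn't fit — on degree 5 A major would have E (V). Em is the degree-5 chord of A minor, so it is the borrowed v. G–B–D is not: scale degree 7 in A major carries G#dim (vii°). In A minor the chord on that degree is G, so here it functions as bVII, borrowed from the parallel minor.

v, bVII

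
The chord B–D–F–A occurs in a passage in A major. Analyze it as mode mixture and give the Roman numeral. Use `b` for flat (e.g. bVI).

The root B is the diatonic 2nd degree of A major; the borrowing shows in the chord quality. Diatonically A major has Bm (ii) on that degree; B–D–F–A is instead the half-diminished-seventh chord native to A minor, so it takes the label iiø7.

iiø7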